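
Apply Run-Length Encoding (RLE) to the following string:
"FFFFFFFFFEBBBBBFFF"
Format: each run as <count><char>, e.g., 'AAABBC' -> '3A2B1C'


Scanning runs left to right:
  i=0: run of 'F' x 9 -> '9F'
  i=9: run of 'E' x 1 -> '1E'
  i=10: run of 'B' x 5 -> '5B'
  i=15: run of 'F' x 3 -> '3F'

RLE = 9F1E5B3F


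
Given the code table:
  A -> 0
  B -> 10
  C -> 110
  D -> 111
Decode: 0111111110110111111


Decoding:
0 -> A
111 -> D
111 -> D
110 -> C
110 -> C
111 -> D
111 -> D


Result: ADDCCDD


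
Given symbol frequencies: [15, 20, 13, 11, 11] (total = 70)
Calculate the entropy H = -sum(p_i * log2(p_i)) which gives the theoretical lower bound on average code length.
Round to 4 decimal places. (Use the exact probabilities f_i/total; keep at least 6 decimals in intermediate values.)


Per-symbol terms -p_i * log2(p_i) with p_i = f_i/70:
  p = 15/70 = 0.214286: log2(p) = -2.222392, -p*log2(p) = 0.476227
  p = 20/70 = 0.285714: log2(p) = -1.807355, -p*log2(p) = 0.516387
  p = 13/70 = 0.185714: log2(p) = -2.428843, -p*log2(p) = 0.451071
  p = 11/70 = 0.157143: log2(p) = -2.669851, -p*log2(p) = 0.419548
  p = 11/70 = 0.157143: log2(p) = -2.669851, -p*log2(p) = 0.419548
H = 0.476227 + 0.516387 + 0.451071 + 0.419548 + 0.419548 = 2.282781

H = 2.2828 bits/symbol


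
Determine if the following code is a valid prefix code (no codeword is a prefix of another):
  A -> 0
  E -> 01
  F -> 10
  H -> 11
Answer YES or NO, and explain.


Checking each pair (does one codeword prefix another?):
  A='0' vs E='01': prefix -- VIOLATION

NO -- this is NOT a valid prefix code. A (0) is a prefix of E (01).


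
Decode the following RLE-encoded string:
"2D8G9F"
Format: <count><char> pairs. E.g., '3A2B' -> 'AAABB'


Expanding each <count><char> pair:
  2D -> 'DD'
  8G -> 'GGGGGGGG'
  9F -> 'FFFFFFFFF'

Decoded = DDGGGGGGGGFFFFFFFFF


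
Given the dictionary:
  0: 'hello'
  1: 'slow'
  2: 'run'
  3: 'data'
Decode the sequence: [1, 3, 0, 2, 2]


Look up each index in the dictionary:
  1 -> 'slow'
  3 -> 'data'
  0 -> 'hello'
  2 -> 'run'
  2 -> 'run'

Decoded: "slow data hello run run"


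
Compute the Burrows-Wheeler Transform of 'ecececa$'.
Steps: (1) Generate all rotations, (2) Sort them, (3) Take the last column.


Rotations (sorted):
  0: $ecececa -> last char: a
  1: a$ececec -> last char: c
  2: ca$ecece -> last char: e
  3: ceca$ece -> last char: e
  4: cececa$e -> last char: e
  5: eca$ecec -> last char: c
  6: ececa$ec -> last char: c
  7: ecececa$ -> last char: $


BWT = aceeecc$


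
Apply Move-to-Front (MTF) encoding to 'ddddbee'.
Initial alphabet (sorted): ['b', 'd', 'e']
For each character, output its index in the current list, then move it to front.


MTF encoding:
'd': index 1 in ['b', 'd', 'e'] -> ['d', 'b', 'e']
'd': index 0 in ['d', 'b', 'e'] -> ['d', 'b', 'e']
'd': index 0 in ['d', 'b', 'e'] -> ['d', 'b', 'e']
'd': index 0 in ['d', 'b', 'e'] -> ['d', 'b', 'e']
'b': index 1 in ['d', 'b', 'e'] -> ['b', 'd', 'e']
'e': index 2 in ['b', 'd', 'e'] -> ['e', 'b', 'd']
'e': index 0 in ['e', 'b', 'd'] -> ['e', 'b', 'd']


Output: [1, 0, 0, 0, 1, 2, 0]


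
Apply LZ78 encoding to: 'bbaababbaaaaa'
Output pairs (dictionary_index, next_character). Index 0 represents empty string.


LZ78 encoding steps:
Dictionary: {0: ''}
Step 1: w='' (idx 0), next='b' -> output (0, 'b'), add 'b' as idx 1
Step 2: w='b' (idx 1), next='a' -> output (1, 'a'), add 'ba' as idx 2
Step 3: w='' (idx 0), next='a' -> output (0, 'a'), add 'a' as idx 3
Step 4: w='ba' (idx 2), next='b' -> output (2, 'b'), add 'bab' as idx 4
Step 5: w='ba' (idx 2), next='a' -> output (2, 'a'), add 'baa' as idx 5
Step 6: w='a' (idx 3), next='a' -> output (3, 'a'), add 'aa' as idx 6
Step 7: w='a' (idx 3), end of input -> output (3, '')


Encoded: [(0, 'b'), (1, 'a'), (0, 'a'), (2, 'b'), (2, 'a'), (3, 'a'), (3, '')]


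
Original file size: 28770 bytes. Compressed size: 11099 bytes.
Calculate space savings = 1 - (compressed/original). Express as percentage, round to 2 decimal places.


ratio = compressed/original = 11099/28770 = 0.385784
savings = 1 - ratio = 1 - 0.385784 = 0.614216
as a percentage: 0.614216 * 100 = 61.42%

Space savings = 1 - 11099/28770 = 61.42%


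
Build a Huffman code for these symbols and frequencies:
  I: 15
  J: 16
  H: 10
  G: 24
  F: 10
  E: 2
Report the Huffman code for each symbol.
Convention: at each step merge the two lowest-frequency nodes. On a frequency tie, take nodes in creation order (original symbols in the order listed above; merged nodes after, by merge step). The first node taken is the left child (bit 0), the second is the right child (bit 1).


Huffman tree construction:
Step 1: Merge E(2) + H(10) = 12
Step 2: Merge F(10) + (E+H)(12) = 22
Step 3: Merge I(15) + J(16) = 31
Step 4: Merge (F+(E+H))(22) + G(24) = 46
Step 5: Merge (I+J)(31) + ((F+(E+H))+G)(46) = 77
Read each symbol's code off the tree from the root (left child = 0, right child = 1).

Codes:
  I: 00 (length 2)
  J: 01 (length 2)
  H: 1011 (length 4)
  G: 11 (length 2)
  F: 100 (length 3)
  E: 1010 (length 4)
Average code length: 188/77 = 2.4416 bits/symbol


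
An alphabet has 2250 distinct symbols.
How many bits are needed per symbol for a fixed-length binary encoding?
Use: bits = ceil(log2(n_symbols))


log2(2250) = 11.1357
Bracket: 2^11 = 2048 < 2250 <= 2^12 = 4096
So ceil(log2(2250)) = 12

bits = ceil(log2(2250)) = ceil(11.1357) = 12 bits


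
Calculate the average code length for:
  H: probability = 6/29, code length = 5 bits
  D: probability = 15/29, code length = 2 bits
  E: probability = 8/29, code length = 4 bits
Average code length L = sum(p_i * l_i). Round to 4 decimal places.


Weighted contributions p_i * l_i:
  H: (6/29) * 5 = 30/29
  D: (15/29) * 2 = 30/29
  E: (8/29) * 4 = 32/29
Sum = (30 + 30 + 32)/29 = 92/29

L = 92/29 = 3.1724 bits/symbol


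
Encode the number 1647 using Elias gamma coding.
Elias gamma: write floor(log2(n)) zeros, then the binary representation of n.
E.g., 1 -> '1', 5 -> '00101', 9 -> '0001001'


num_bits = floor(log2(1647)) + 1 = 11
leading_zeros = num_bits - 1 = 10
binary(1647) = 11001101111

Elias gamma(1647) = '0000000000' + '11001101111' = 000000000011001101111 (21 bits)


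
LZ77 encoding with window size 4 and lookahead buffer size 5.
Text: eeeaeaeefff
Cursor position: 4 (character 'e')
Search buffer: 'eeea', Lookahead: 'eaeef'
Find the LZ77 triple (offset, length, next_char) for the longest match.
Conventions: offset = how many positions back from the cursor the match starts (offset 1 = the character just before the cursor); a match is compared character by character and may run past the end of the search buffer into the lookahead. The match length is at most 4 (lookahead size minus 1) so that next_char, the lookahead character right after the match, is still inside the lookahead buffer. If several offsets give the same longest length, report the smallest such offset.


Try each offset into the search buffer:
  offset=1 (pos 3, char 'a'): match length 0
  offset=2 (pos 2, char 'e'): match length 3
  offset=3 (pos 1, char 'e'): match length 1
  offset=4 (pos 0, char 'e'): match length 1
Longest match has length 3 at offset 2.
next_char = character at position 4 + 3 = 7 -> 'e'

Best match: offset=2, length=3 (matching 'eae' starting at position 2)
LZ77 triple: (2, 3, 'e')


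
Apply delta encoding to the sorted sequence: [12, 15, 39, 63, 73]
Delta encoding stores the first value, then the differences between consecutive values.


First value: 12
Deltas:
  15 - 12 = 3
  39 - 15 = 24
  63 - 39 = 24
  73 - 63 = 10


Delta encoded: [12, 3, 24, 24, 10]


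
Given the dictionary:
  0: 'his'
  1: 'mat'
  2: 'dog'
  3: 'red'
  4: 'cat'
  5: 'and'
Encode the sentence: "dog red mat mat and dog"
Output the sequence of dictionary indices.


Look up each word in the dictionary:
  'dog' -> 2
  'red' -> 3
  'mat' -> 1
  'mat' -> 1
  'and' -> 5
  'dog' -> 2

Encoded: [2, 3, 1, 1, 5, 2]


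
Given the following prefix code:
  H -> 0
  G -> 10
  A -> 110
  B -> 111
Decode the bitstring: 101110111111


Decoding step by step:
Bits 10 -> G
Bits 111 -> B
Bits 0 -> H
Bits 111 -> B
Bits 111 -> B


Decoded message: GBHBB


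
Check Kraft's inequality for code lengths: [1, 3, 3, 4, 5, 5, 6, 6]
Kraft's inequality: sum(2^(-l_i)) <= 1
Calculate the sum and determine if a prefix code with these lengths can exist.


Sum = 2^(-1) + 2^(-3) + 2^(-3) + 2^(-4) + 2^(-5) + 2^(-5) + 2^(-6) + 2^(-6)
    = 0.5 + 0.125 + 0.125 + 0.0625 + 0.03125 + 0.03125 + 0.015625 + 0.015625
    = 58/64 = 0.90625
Since 0.90625 <= 1, Kraft's inequality IS satisfied.
A prefix code with these lengths CAN exist.

Kraft sum = 0.90625. Satisfied.


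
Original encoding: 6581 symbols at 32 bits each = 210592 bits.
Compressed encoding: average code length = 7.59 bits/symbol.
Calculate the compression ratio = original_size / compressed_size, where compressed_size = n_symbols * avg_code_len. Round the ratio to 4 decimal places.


original_size = n_symbols * orig_bits = 6581 * 32 = 210592 bits
compressed_size = n_symbols * avg_code_len = 6581 * 7.59 = 49949.79 bits
ratio = original_size / compressed_size = 210592 / 49949.79 = 4.2161

Compression ratio = 4.2161


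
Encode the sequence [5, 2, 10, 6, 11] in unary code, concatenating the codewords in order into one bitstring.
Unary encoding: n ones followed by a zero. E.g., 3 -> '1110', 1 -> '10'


Encode each number as n ones followed by a terminating 0:
  5 -> 111110 (6 bits)
  2 -> 110 (3 bits)
  10 -> 11111111110 (11 bits)
  6 -> 1111110 (7 bits)
  11 -> 111111111110 (12 bits)
Total length = 6 + 3 + 11 + 7 + 12 = 39 bits.

Unary([5, 2, 10, 6, 11]) = 111110110111111111101111110111111111110 (39 bits)


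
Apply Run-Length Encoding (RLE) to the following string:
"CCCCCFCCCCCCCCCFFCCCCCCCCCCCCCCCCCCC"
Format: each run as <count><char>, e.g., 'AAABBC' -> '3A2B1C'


Scanning runs left to right:
  i=0: run of 'C' x 5 -> '5C'
  i=5: run of 'F' x 1 -> '1F'
  i=6: run of 'C' x 9 -> '9C'
  i=15: run of 'F' x 2 -> '2F'
  i=17: run of 'C' x 19 -> '19C'

RLE = 5C1F9C2F19C


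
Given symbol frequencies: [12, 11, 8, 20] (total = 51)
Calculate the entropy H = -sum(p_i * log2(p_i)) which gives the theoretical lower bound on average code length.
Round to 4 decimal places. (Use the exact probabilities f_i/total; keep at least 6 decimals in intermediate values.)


Per-symbol terms -p_i * log2(p_i) with p_i = f_i/51:
  p = 12/51 = 0.235294: log2(p) = -2.087463, -p*log2(p) = 0.491168
  p = 11/51 = 0.215686: log2(p) = -2.212994, -p*log2(p) = 0.477312
  p = 8/51 = 0.156863: log2(p) = -2.672425, -p*log2(p) = 0.419204
  p = 20/51 = 0.392157: log2(p) = -1.350497, -p*log2(p) = 0.529607
H = 0.491168 + 0.477312 + 0.419204 + 0.529607 = 1.917291

H = 1.9173 bits/symbol


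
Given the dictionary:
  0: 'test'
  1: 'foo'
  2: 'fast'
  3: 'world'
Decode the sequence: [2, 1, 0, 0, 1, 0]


Look up each index in the dictionary:
  2 -> 'fast'
  1 -> 'foo'
  0 -> 'test'
  0 -> 'test'
  1 -> 'foo'
  0 -> 'test'

Decoded: "fast foo test test foo test"


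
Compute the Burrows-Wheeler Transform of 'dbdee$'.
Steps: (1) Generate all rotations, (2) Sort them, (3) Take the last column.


Rotations (sorted):
  0: $dbdee -> last char: e
  1: bdee$d -> last char: d
  2: dbdee$ -> last char: $
  3: dee$db -> last char: b
  4: e$dbde -> last char: e
  5: ee$dbd -> last char: d


BWT = ed$bed


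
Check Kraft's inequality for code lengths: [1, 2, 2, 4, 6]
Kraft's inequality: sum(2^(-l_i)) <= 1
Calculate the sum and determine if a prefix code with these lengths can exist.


Sum = 2^(-1) + 2^(-2) + 2^(-2) + 2^(-4) + 2^(-6)
    = 0.5 + 0.25 + 0.25 + 0.0625 + 0.015625
    = 69/64 = 1.078125
Since 1.078125 > 1, Kraft's inequality is NOT satisfied.
A prefix code with these lengths CANNOT exist.

Kraft sum = 1.078125. Not satisfied.


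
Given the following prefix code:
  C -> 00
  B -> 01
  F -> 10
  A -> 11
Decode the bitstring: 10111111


Decoding step by step:
Bits 10 -> F
Bits 11 -> A
Bits 11 -> A
Bits 11 -> A


Decoded message: FAAA


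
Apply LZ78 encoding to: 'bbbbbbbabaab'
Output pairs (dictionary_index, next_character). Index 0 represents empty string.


LZ78 encoding steps:
Dictionary: {0: ''}
Step 1: w='' (idx 0), next='b' -> output (0, 'b'), add 'b' as idx 1
Step 2: w='b' (idx 1), next='b' -> output (1, 'b'), add 'bb' as idx 2
Step 3: w='bb' (idx 2), next='b' -> output (2, 'b'), add 'bbb' as idx 3
Step 4: w='b' (idx 1), next='a' -> output (1, 'a'), add 'ba' as idx 4
Step 5: w='ba' (idx 4), next='a' -> output (4, 'a'), add 'baa' as idx 5
Step 6: w='b' (idx 1), end of input -> output (1, '')


Encoded: [(0, 'b'), (1, 'b'), (2, 'b'), (1, 'a'), (4, 'a'), (1, '')]


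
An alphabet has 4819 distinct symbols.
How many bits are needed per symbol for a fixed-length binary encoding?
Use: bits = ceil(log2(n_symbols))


log2(4819) = 12.2345
Bracket: 2^12 = 4096 < 4819 <= 2^13 = 8192
So ceil(log2(4819)) = 13

bits = ceil(log2(4819)) = ceil(12.2345) = 13 bits


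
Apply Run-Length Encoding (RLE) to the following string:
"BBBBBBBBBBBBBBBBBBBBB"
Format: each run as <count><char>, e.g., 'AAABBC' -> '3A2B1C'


Scanning runs left to right:
  i=0: run of 'B' x 21 -> '21B'

RLE = 21B


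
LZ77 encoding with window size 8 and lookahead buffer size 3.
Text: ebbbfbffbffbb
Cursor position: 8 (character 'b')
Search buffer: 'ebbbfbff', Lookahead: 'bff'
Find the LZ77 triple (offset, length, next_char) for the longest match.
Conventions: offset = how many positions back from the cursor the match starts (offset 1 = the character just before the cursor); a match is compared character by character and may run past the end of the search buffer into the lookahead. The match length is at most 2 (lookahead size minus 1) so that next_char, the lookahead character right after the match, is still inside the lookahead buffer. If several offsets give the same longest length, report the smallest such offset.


Try each offset into the search buffer:
  offset=1 (pos 7, char 'f'): match length 0
  offset=2 (pos 6, char 'f'): match length 0
  offset=3 (pos 5, char 'b'): match length 2
  offset=4 (pos 4, char 'f'): match length 0
  offset=5 (pos 3, char 'b'): match length 2
  offset=6 (pos 2, char 'b'): match length 1
  offset=7 (pos 1, char 'b'): match length 1
  offset=8 (pos 0, char 'e'): match length 0
Longest match has length 2, found at offsets 3, 5; take the smallest, offset 3.
next_char = character at position 8 + 2 = 10 -> 'f'

Best match: offset=3, length=2 (matching 'bf' starting at position 5)
LZ77 triple: (3, 2, 'f')


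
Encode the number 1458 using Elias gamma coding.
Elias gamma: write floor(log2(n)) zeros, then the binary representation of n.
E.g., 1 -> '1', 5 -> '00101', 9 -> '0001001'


num_bits = floor(log2(1458)) + 1 = 11
leading_zeros = num_bits - 1 = 10
binary(1458) = 10110110010

Elias gamma(1458) = '0000000000' + '10110110010' = 000000000010110110010 (21 bits)


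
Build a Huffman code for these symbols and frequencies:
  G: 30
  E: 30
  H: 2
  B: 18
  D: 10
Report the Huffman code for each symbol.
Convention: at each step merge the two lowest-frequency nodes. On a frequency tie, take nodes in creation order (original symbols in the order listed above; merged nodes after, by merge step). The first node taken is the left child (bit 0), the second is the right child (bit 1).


Huffman tree construction:
Step 1: Merge H(2) + D(10) = 12
Step 2: Merge (H+D)(12) + B(18) = 30
Step 3: Merge G(30) + E(30) = 60
Step 4: Merge ((H+D)+B)(30) + (G+E)(60) = 90
Read each symbol's code off the tree from the root (left child = 0, right child = 1).

Codes:
  G: 10 (length 2)
  E: 11 (length 2)
  H: 000 (length 3)
  B: 01 (length 2)
  D: 001 (length 3)
Average code length: 192/90 = 2.1333 bits/symbol


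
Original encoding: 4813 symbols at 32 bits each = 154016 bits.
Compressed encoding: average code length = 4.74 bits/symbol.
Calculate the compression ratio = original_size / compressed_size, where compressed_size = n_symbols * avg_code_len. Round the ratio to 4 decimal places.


original_size = n_symbols * orig_bits = 4813 * 32 = 154016 bits
compressed_size = n_symbols * avg_code_len = 4813 * 4.74 = 22813.62 bits
ratio = original_size / compressed_size = 154016 / 22813.62 = 6.7511

Compression ratio = 6.7511


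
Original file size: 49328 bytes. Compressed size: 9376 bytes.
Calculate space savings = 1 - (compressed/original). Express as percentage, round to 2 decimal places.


ratio = compressed/original = 9376/49328 = 0.190075
savings = 1 - ratio = 1 - 0.190075 = 0.809925
as a percentage: 0.809925 * 100 = 80.99%

Space savings = 1 - 9376/49328 = 80.99%


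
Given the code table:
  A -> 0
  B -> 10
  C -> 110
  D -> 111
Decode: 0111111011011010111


Decoding:
0 -> A
111 -> D
111 -> D
0 -> A
110 -> C
110 -> C
10 -> B
111 -> D


Result: ADDACCBD


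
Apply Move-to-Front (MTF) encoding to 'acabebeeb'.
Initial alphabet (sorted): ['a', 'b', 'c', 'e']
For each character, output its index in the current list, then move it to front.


MTF encoding:
'a': index 0 in ['a', 'b', 'c', 'e'] -> ['a', 'b', 'c', 'e']
'c': index 2 in ['a', 'b', 'c', 'e'] -> ['c', 'a', 'b', 'e']
'a': index 1 in ['c', 'a', 'b', 'e'] -> ['a', 'c', 'b', 'e']
'b': index 2 in ['a', 'c', 'b', 'e'] -> ['b', 'a', 'c', 'e']
'e': index 3 in ['b', 'a', 'c', 'e'] -> ['e', 'b', 'a', 'c']
'b': index 1 in ['e', 'b', 'a', 'c'] -> ['b', 'e', 'a', 'c']
'e': index 1 in ['b', 'e', 'a', 'c'] -> ['e', 'b', 'a', 'c']
'e': index 0 in ['e', 'b', 'a', 'c'] -> ['e', 'b', 'a', 'c']
'b': index 1 in ['e', 'b', 'a', 'c'] -> ['b', 'e', 'a', 'c']


Output: [0, 2, 1, 2, 3, 1, 1, 0, 1]


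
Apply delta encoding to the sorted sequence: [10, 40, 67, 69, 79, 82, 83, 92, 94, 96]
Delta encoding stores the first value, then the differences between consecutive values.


First value: 10
Deltas:
  40 - 10 = 30
  67 - 40 = 27
  69 - 67 = 2
  79 - 69 = 10
  82 - 79 = 3
  83 - 82 = 1
  92 - 83 = 9
  94 - 92 = 2
  96 - 94 = 2


Delta encoded: [10, 30, 27, 2, 10, 3, 1, 9, 2, 2]


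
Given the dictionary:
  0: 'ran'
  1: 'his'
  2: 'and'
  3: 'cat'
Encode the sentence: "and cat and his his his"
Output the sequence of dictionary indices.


Look up each word in the dictionary:
  'and' -> 2
  'cat' -> 3
  'and' -> 2
  'his' -> 1
  'his' -> 1
  'his' -> 1

Encoded: [2, 3, 2, 1, 1, 1]


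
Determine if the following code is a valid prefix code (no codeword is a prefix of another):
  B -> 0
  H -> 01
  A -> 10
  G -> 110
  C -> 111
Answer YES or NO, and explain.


Checking each pair (does one codeword prefix another?):
  B='0' vs H='01': prefix -- VIOLATION

NO -- this is NOT a valid prefix code. B (0) is a prefix of H (01).


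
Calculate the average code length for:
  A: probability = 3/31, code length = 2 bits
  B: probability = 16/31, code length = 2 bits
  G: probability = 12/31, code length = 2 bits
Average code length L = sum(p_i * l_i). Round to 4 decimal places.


Weighted contributions p_i * l_i:
  A: (3/31) * 2 = 6/31
  B: (16/31) * 2 = 32/31
  G: (12/31) * 2 = 24/31
Sum = (6 + 32 + 24)/31 = 62/31

L = 62/31 = 2.0000 bits/symbol


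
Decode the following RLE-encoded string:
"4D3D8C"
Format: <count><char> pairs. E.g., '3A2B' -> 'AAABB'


Expanding each <count><char> pair:
  4D -> 'DDDD'
  3D -> 'DDD'
  8C -> 'CCCCCCCC'

Decoded = DDDDDDDCCCCCCCC


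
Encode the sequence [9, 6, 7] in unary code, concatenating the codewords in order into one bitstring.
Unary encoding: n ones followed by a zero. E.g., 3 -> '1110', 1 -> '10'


Encode each number as n ones followed by a terminating 0:
  9 -> 1111111110 (10 bits)
  6 -> 1111110 (7 bits)
  7 -> 11111110 (8 bits)
Total length = 10 + 7 + 8 = 25 bits.

Unary([9, 6, 7]) = 1111111110111111011111110 (25 bits)


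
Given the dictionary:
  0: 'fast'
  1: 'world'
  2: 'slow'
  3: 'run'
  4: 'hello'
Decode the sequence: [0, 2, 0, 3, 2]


Look up each index in the dictionary:
  0 -> 'fast'
  2 -> 'slow'
  0 -> 'fast'
  3 -> 'run'
  2 -> 'slow'

Decoded: "fast slow fast run slow"


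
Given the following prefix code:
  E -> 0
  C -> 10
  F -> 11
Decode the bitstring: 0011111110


Decoding step by step:
Bits 0 -> E
Bits 0 -> E
Bits 11 -> F
Bits 11 -> F
Bits 11 -> F
Bits 10 -> C


Decoded message: EEFFFC


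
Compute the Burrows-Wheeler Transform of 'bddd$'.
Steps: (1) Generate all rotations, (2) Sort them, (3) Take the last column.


Rotations (sorted):
  0: $bddd -> last char: d
  1: bddd$ -> last char: $
  2: d$bdd -> last char: d
  3: dd$bd -> last char: d
  4: ddd$b -> last char: b


BWT = d$ddb


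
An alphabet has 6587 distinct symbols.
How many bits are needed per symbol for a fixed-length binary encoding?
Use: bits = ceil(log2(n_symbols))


log2(6587) = 12.6854
Bracket: 2^12 = 4096 < 6587 <= 2^13 = 8192
So ceil(log2(6587)) = 13

bits = ceil(log2(6587)) = ceil(12.6854) = 13 bits


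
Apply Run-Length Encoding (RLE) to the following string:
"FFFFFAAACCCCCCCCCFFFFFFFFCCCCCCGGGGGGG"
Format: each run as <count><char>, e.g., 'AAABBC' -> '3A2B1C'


Scanning runs left to right:
  i=0: run of 'F' x 5 -> '5F'
  i=5: run of 'A' x 3 -> '3A'
  i=8: run of 'C' x 9 -> '9C'
  i=17: run of 'F' x 8 -> '8F'
  i=25: run of 'C' x 6 -> '6C'
  i=31: run of 'G' x 7 -> '7G'

RLE = 5F3A9C8F6C7G


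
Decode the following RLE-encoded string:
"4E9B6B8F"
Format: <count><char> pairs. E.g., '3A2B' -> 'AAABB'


Expanding each <count><char> pair:
  4E -> 'EEEE'
  9B -> 'BBBBBBBBB'
  6B -> 'BBBBBB'
  8F -> 'FFFFFFFF'

Decoded = EEEEBBBBBBBBBBBBBBBFFFFFFFF


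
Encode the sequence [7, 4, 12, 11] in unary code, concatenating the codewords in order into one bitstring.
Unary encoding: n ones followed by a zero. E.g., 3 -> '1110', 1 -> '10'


Encode each number as n ones followed by a terminating 0:
  7 -> 11111110 (8 bits)
  4 -> 11110 (5 bits)
  12 -> 1111111111110 (13 bits)
  11 -> 111111111110 (12 bits)
Total length = 8 + 5 + 13 + 12 = 38 bits.

Unary([7, 4, 12, 11]) = 11111110111101111111111110111111111110 (38 bits)


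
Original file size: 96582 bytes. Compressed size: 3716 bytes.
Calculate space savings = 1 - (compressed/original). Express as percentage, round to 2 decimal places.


ratio = compressed/original = 3716/96582 = 0.038475
savings = 1 - ratio = 1 - 0.038475 = 0.961525
as a percentage: 0.961525 * 100 = 96.15%

Space savings = 1 - 3716/96582 = 96.15%


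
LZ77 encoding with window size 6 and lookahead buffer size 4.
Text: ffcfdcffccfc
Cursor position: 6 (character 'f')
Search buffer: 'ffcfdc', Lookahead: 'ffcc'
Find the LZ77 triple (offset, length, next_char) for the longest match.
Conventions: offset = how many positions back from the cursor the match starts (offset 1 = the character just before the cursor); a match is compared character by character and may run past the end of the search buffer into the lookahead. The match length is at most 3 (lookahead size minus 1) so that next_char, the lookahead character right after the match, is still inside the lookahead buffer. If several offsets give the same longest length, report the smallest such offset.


Try each offset into the search buffer:
  offset=1 (pos 5, char 'c'): match length 0
  offset=2 (pos 4, char 'd'): match length 0
  offset=3 (pos 3, char 'f'): match length 1
  offset=4 (pos 2, char 'c'): match length 0
  offset=5 (pos 1, char 'f'): match length 1
  offset=6 (pos 0, char 'f'): match length 3
Longest match has length 3 at offset 6.
next_char = character at position 6 + 3 = 9 -> 'c'

Best match: offset=6, length=3 (matching 'ffc' starting at position 0)
LZ77 triple: (6, 3, 'c')


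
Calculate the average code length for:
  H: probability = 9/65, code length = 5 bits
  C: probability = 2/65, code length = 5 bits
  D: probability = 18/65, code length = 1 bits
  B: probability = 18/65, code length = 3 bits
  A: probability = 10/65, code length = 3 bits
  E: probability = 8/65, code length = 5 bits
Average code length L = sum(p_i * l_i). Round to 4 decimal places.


Weighted contributions p_i * l_i:
  H: (9/65) * 5 = 45/65
  C: (2/65) * 5 = 10/65
  D: (18/65) * 1 = 18/65
  B: (18/65) * 3 = 54/65
  A: (10/65) * 3 = 30/65
  E: (8/65) * 5 = 40/65
Sum = (45 + 10 + 18 + 54 + 30 + 40)/65 = 197/65

L = 197/65 = 3.0308 bits/symbol


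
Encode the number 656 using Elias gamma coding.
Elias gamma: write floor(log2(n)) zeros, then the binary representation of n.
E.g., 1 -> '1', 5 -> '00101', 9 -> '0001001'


num_bits = floor(log2(656)) + 1 = 10
leading_zeros = num_bits - 1 = 9
binary(656) = 1010010000

Elias gamma(656) = '000000000' + '1010010000' = 0000000001010010000 (19 bits)


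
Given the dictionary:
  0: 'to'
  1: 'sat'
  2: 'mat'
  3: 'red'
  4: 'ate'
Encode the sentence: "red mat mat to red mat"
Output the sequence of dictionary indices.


Look up each word in the dictionary:
  'red' -> 3
  'mat' -> 2
  'mat' -> 2
  'to' -> 0
  'red' -> 3
  'mat' -> 2

Encoded: [3, 2, 2, 0, 3, 2]


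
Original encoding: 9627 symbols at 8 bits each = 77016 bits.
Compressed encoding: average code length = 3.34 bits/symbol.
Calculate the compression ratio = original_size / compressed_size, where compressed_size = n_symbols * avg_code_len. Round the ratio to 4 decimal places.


original_size = n_symbols * orig_bits = 9627 * 8 = 77016 bits
compressed_size = n_symbols * avg_code_len = 9627 * 3.34 = 32154.18 bits
ratio = original_size / compressed_size = 77016 / 32154.18 = 2.3952

Compression ratio = 2.3952


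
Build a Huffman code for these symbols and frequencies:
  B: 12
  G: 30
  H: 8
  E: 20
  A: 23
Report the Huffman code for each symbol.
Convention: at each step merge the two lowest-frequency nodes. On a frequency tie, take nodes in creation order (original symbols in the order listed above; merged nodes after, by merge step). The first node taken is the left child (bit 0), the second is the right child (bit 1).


Huffman tree construction:
Step 1: Merge H(8) + B(12) = 20
Step 2: Merge E(20) + (H+B)(20) = 40
Step 3: Merge A(23) + G(30) = 53
Step 4: Merge (E+(H+B))(40) + (A+G)(53) = 93
Read each symbol's code off the tree from the root (left child = 0, right child = 1).

Codes:
  B: 011 (length 3)
  G: 11 (length 2)
  H: 010 (length 3)
  E: 00 (length 2)
  A: 10 (length 2)
Average code length: 206/93 = 2.2151 bits/symbol


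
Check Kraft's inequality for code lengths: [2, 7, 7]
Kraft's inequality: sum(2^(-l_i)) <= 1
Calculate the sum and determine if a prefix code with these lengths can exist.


Sum = 2^(-2) + 2^(-7) + 2^(-7)
    = 0.25 + 0.0078125 + 0.0078125
    = 34/128 = 0.265625
Since 0.265625 <= 1, Kraft's inequality IS satisfied.
A prefix code with these lengths CAN exist.

Kraft sum = 0.265625. Satisfied.


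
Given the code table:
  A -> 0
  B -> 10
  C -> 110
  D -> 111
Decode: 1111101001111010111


Decoding:
111 -> D
110 -> C
10 -> B
0 -> A
111 -> D
10 -> B
10 -> B
111 -> D


Result: DCBADBBD


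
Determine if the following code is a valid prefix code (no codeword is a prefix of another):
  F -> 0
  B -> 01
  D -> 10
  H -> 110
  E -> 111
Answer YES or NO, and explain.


Checking each pair (does one codeword prefix another?):
  F='0' vs B='01': prefix -- VIOLATION

NO -- this is NOT a valid prefix code. F (0) is a prefix of B (01).


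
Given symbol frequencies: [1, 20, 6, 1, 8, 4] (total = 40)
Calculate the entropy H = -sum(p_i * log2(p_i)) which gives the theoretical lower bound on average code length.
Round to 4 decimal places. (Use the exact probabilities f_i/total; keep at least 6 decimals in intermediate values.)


Per-symbol terms -p_i * log2(p_i) with p_i = f_i/40:
  p = 1/40 = 0.025000: log2(p) = -5.321928, -p*log2(p) = 0.133048
  p = 20/40 = 0.500000: log2(p) = -1.000000, -p*log2(p) = 0.500000
  p = 6/40 = 0.150000: log2(p) = -2.736966, -p*log2(p) = 0.410545
  p = 1/40 = 0.025000: log2(p) = -5.321928, -p*log2(p) = 0.133048
  p = 8/40 = 0.200000: log2(p) = -2.321928, -p*log2(p) = 0.464386
  p = 4/40 = 0.100000: log2(p) = -3.321928, -p*log2(p) = 0.332193
H = 0.133048 + 0.500000 + 0.410545 + 0.133048 + 0.464386 + 0.332193 = 1.973220

H = 1.9732 bits/symbol


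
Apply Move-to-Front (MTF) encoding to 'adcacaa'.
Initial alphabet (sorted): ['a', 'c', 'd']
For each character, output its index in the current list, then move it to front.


MTF encoding:
'a': index 0 in ['a', 'c', 'd'] -> ['a', 'c', 'd']
'd': index 2 in ['a', 'c', 'd'] -> ['d', 'a', 'c']
'c': index 2 in ['d', 'a', 'c'] -> ['c', 'd', 'a']
'a': index 2 in ['c', 'd', 'a'] -> ['a', 'c', 'd']
'c': index 1 in ['a', 'c', 'd'] -> ['c', 'a', 'd']
'a': index 1 in ['c', 'a', 'd'] -> ['a', 'c', 'd']
'a': index 0 in ['a', 'c', 'd'] -> ['a', 'c', 'd']


Output: [0, 2, 2, 2, 1, 1, 0]


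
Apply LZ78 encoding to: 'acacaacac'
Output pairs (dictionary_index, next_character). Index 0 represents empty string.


LZ78 encoding steps:
Dictionary: {0: ''}
Step 1: w='' (idx 0), next='a' -> output (0, 'a'), add 'a' as idx 1
Step 2: w='' (idx 0), next='c' -> output (0, 'c'), add 'c' as idx 2
Step 3: w='a' (idx 1), next='c' -> output (1, 'c'), add 'ac' as idx 3
Step 4: w='a' (idx 1), next='a' -> output (1, 'a'), add 'aa' as idx 4
Step 5: w='c' (idx 2), next='a' -> output (2, 'a'), add 'ca' as idx 5
Step 6: w='c' (idx 2), end of input -> output (2, '')


Encoded: [(0, 'a'), (0, 'c'), (1, 'c'), (1, 'a'), (2, 'a'), (2, '')]


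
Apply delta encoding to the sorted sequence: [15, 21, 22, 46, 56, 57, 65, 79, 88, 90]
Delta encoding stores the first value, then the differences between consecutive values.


First value: 15
Deltas:
  21 - 15 = 6
  22 - 21 = 1
  46 - 22 = 24
  56 - 46 = 10
  57 - 56 = 1
  65 - 57 = 8
  79 - 65 = 14
  88 - 79 = 9
  90 - 88 = 2


Delta encoded: [15, 6, 1, 24, 10, 1, 8, 14, 9, 2]


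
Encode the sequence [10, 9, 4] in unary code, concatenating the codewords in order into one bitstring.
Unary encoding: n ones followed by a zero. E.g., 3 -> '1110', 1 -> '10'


Encode each number as n ones followed by a terminating 0:
  10 -> 11111111110 (11 bits)
  9 -> 1111111110 (10 bits)
  4 -> 11110 (5 bits)
Total length = 11 + 10 + 5 = 26 bits.

Unary([10, 9, 4]) = 11111111110111111111011110 (26 bits)


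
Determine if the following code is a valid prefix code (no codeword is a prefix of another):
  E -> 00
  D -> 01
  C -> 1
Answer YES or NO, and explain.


Checking each pair (does one codeword prefix another?):
  E='00' vs D='01': no prefix
  E='00' vs C='1': no prefix
  D='01' vs E='00': no prefix
  D='01' vs C='1': no prefix
  C='1' vs E='00': no prefix
  C='1' vs D='01': no prefix
No violation found over all pairs.

YES -- this is a valid prefix code. No codeword is a prefix of any other codeword.


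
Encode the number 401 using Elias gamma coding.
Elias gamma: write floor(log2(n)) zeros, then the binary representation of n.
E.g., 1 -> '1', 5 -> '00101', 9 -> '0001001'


num_bits = floor(log2(401)) + 1 = 9
leading_zeros = num_bits - 1 = 8
binary(401) = 110010001

Elias gamma(401) = '00000000' + '110010001' = 00000000110010001 (17 bits)


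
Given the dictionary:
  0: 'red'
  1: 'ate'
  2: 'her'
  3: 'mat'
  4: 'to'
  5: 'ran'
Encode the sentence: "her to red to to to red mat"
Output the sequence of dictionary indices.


Look up each word in the dictionary:
  'her' -> 2
  'to' -> 4
  'red' -> 0
  'to' -> 4
  'to' -> 4
  'to' -> 4
  'red' -> 0
  'mat' -> 3

Encoded: [2, 4, 0, 4, 4, 4, 0, 3]


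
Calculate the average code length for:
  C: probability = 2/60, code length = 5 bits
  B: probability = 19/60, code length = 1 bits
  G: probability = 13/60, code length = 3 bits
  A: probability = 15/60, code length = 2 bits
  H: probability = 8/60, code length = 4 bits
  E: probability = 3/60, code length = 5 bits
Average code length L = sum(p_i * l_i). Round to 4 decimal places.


Weighted contributions p_i * l_i:
  C: (2/60) * 5 = 10/60
  B: (19/60) * 1 = 19/60
  G: (13/60) * 3 = 39/60
  A: (15/60) * 2 = 30/60
  H: (8/60) * 4 = 32/60
  E: (3/60) * 5 = 15/60
Sum = (10 + 19 + 39 + 30 + 32 + 15)/60 = 145/60

L = 145/60 = 2.4167 bits/symbol


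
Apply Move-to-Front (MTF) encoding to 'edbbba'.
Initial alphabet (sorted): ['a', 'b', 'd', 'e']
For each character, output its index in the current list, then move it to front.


MTF encoding:
'e': index 3 in ['a', 'b', 'd', 'e'] -> ['e', 'a', 'b', 'd']
'd': index 3 in ['e', 'a', 'b', 'd'] -> ['d', 'e', 'a', 'b']
'b': index 3 in ['d', 'e', 'a', 'b'] -> ['b', 'd', 'e', 'a']
'b': index 0 in ['b', 'd', 'e', 'a'] -> ['b', 'd', 'e', 'a']
'b': index 0 in ['b', 'd', 'e', 'a'] -> ['b', 'd', 'e', 'a']
'a': index 3 in ['b', 'd', 'e', 'a'] -> ['a', 'b', 'd', 'e']


Output: [3, 3, 3, 0, 0, 3]


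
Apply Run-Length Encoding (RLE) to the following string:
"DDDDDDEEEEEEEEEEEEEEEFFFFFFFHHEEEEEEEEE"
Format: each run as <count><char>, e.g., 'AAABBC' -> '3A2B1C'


Scanning runs left to right:
  i=0: run of 'D' x 6 -> '6D'
  i=6: run of 'E' x 15 -> '15E'
  i=21: run of 'F' x 7 -> '7F'
  i=28: run of 'H' x 2 -> '2H'
  i=30: run of 'E' x 9 -> '9E'

RLE = 6D15E7F2H9E


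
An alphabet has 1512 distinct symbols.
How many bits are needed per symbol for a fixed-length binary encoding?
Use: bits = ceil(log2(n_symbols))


log2(1512) = 10.5622
Bracket: 2^10 = 1024 < 1512 <= 2^11 = 2048
So ceil(log2(1512)) = 11

bits = ceil(log2(1512)) = ceil(10.5622) = 11 bits


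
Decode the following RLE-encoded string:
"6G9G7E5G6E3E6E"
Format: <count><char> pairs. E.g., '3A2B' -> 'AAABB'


Expanding each <count><char> pair:
  6G -> 'GGGGGG'
  9G -> 'GGGGGGGGG'
  7E -> 'EEEEEEE'
  5G -> 'GGGGG'
  6E -> 'EEEEEE'
  3E -> 'EEE'
  6E -> 'EEEEEE'

Decoded = GGGGGGGGGGGGGGGEEEEEEEGGGGGEEEEEEEEEEEEEEE


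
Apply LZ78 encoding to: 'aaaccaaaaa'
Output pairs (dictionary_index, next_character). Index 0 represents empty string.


LZ78 encoding steps:
Dictionary: {0: ''}
Step 1: w='' (idx 0), next='a' -> output (0, 'a'), add 'a' as idx 1
Step 2: w='a' (idx 1), next='a' -> output (1, 'a'), add 'aa' as idx 2
Step 3: w='' (idx 0), next='c' -> output (0, 'c'), add 'c' as idx 3
Step 4: w='c' (idx 3), next='a' -> output (3, 'a'), add 'ca' as idx 4
Step 5: w='aa' (idx 2), next='a' -> output (2, 'a'), add 'aaa' as idx 5
Step 6: w='a' (idx 1), end of input -> output (1, '')


Encoded: [(0, 'a'), (1, 'a'), (0, 'c'), (3, 'a'), (2, 'a'), (1, '')]


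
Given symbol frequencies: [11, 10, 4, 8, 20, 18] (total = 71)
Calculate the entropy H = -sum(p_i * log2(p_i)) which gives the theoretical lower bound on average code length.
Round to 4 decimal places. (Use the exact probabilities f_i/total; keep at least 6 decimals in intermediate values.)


Per-symbol terms -p_i * log2(p_i) with p_i = f_i/71:
  p = 11/71 = 0.154930: log2(p) = -2.690316, -p*log2(p) = 0.416809
  p = 10/71 = 0.140845: log2(p) = -2.827819, -p*log2(p) = 0.398284
  p = 4/71 = 0.056338: log2(p) = -4.149747, -p*log2(p) = 0.233789
  p = 8/71 = 0.112676: log2(p) = -3.149747, -p*log2(p) = 0.354901
  p = 20/71 = 0.281690: log2(p) = -1.827819, -p*log2(p) = 0.514879
  p = 18/71 = 0.253521: log2(p) = -1.979822, -p*log2(p) = 0.501927
H = 0.416809 + 0.398284 + 0.233789 + 0.354901 + 0.514879 + 0.501927 = 2.420589

H = 2.4206 bits/symbol


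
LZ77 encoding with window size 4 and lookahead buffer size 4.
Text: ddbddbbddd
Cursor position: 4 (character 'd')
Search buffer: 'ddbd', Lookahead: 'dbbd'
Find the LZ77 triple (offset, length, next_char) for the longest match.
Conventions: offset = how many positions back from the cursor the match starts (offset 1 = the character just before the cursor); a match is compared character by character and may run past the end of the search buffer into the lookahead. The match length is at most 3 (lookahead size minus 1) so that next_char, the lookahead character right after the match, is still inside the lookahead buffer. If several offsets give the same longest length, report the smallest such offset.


Try each offset into the search buffer:
  offset=1 (pos 3, char 'd'): match length 1
  offset=2 (pos 2, char 'b'): match length 0
  offset=3 (pos 1, char 'd'): match length 2
  offset=4 (pos 0, char 'd'): match length 1
Longest match has length 2 at offset 3.
next_char = character at position 4 + 2 = 6 -> 'b'

Best match: offset=3, length=2 (matching 'db' starting at position 1)
LZ77 triple: (3, 2, 'b')


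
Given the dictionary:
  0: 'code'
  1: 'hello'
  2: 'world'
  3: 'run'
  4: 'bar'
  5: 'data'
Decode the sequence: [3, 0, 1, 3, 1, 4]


Look up each index in the dictionary:
  3 -> 'run'
  0 -> 'code'
  1 -> 'hello'
  3 -> 'run'
  1 -> 'hello'
  4 -> 'bar'

Decoded: "run code hello run hello bar"


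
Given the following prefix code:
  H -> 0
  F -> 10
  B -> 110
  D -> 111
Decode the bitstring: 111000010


Decoding step by step:
Bits 111 -> D
Bits 0 -> H
Bits 0 -> H
Bits 0 -> H
Bits 0 -> H
Bits 10 -> F


Decoded message: DHHHHF


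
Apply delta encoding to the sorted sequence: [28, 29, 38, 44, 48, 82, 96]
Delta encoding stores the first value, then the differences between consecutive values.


First value: 28
Deltas:
  29 - 28 = 1
  38 - 29 = 9
  44 - 38 = 6
  48 - 44 = 4
  82 - 48 = 34
  96 - 82 = 14


Delta encoded: [28, 1, 9, 6, 4, 34, 14]


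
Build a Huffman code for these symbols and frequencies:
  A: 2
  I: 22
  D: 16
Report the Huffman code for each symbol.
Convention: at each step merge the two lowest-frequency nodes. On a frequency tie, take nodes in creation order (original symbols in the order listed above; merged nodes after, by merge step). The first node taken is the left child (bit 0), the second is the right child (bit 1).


Huffman tree construction:
Step 1: Merge A(2) + D(16) = 18
Step 2: Merge (A+D)(18) + I(22) = 40
Read each symbol's code off the tree from the root (left child = 0, right child = 1).

Codes:
  A: 00 (length 2)
  I: 1 (length 1)
  D: 01 (length 2)
Average code length: 58/40 = 1.4500 bits/symbol


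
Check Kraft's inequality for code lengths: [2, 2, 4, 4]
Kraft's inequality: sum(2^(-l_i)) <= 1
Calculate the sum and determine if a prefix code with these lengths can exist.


Sum = 2^(-2) + 2^(-2) + 2^(-4) + 2^(-4)
    = 0.25 + 0.25 + 0.0625 + 0.0625
    = 10/16 = 0.625
Since 0.625 <= 1, Kraft's inequality IS satisfied.
A prefix code with these lengths CAN exist.

Kraft sum = 0.625. Satisfied.


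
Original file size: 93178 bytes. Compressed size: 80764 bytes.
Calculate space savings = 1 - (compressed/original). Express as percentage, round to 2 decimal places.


ratio = compressed/original = 80764/93178 = 0.866771
savings = 1 - ratio = 1 - 0.866771 = 0.133229
as a percentage: 0.133229 * 100 = 13.32%

Space savings = 1 - 80764/93178 = 13.32%


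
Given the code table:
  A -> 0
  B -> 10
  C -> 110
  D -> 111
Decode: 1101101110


Decoding:
110 -> C
110 -> C
111 -> D
0 -> A


Result: CCDA


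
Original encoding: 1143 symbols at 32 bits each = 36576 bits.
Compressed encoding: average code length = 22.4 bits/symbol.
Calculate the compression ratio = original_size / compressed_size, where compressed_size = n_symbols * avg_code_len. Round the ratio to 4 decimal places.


original_size = n_symbols * orig_bits = 1143 * 32 = 36576 bits
compressed_size = n_symbols * avg_code_len = 1143 * 22.4 = 25603.2 bits
ratio = original_size / compressed_size = 36576 / 25603.2 = 1.4286

Compression ratio = 1.4286


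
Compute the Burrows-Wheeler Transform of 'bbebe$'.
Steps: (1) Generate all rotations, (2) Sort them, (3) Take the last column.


Rotations (sorted):
  0: $bbebe -> last char: e
  1: bbebe$ -> last char: $
  2: be$bbe -> last char: e
  3: bebe$b -> last char: b
  4: e$bbeb -> last char: b
  5: ebe$bb -> last char: b


BWT = e$ebbb


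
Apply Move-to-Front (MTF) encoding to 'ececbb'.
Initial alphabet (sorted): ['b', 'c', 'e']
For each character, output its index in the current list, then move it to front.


MTF encoding:
'e': index 2 in ['b', 'c', 'e'] -> ['e', 'b', 'c']
'c': index 2 in ['e', 'b', 'c'] -> ['c', 'e', 'b']
'e': index 1 in ['c', 'e', 'b'] -> ['e', 'c', 'b']
'c': index 1 in ['e', 'c', 'b'] -> ['c', 'e', 'b']
'b': index 2 in ['c', 'e', 'b'] -> ['b', 'c', 'e']
'b': index 0 in ['b', 'c', 'e'] -> ['b', 'c', 'e']


Output: [2, 2, 1, 1, 2, 0]


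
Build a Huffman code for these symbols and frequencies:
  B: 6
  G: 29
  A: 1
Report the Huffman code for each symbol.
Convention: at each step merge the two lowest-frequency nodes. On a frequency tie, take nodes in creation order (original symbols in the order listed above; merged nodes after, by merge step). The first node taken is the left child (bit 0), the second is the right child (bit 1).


Huffman tree construction:
Step 1: Merge A(1) + B(6) = 7
Step 2: Merge (A+B)(7) + G(29) = 36
Read each symbol's code off the tree from the root (left child = 0, right child = 1).

Codes:
  B: 01 (length 2)
  G: 1 (length 1)
  A: 00 (length 2)
Average code length: 43/36 = 1.1944 bits/symbol
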